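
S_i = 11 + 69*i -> [11, 80, 149, 218, 287]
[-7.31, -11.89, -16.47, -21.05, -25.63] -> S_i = -7.31 + -4.58*i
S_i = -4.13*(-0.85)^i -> [-4.13, 3.51, -2.98, 2.54, -2.16]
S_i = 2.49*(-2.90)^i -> [2.49, -7.22, 20.94, -60.73, 176.11]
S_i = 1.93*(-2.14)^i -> [1.93, -4.13, 8.84, -18.91, 40.48]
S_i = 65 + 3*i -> [65, 68, 71, 74, 77]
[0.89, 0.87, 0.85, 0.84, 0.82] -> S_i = 0.89*0.98^i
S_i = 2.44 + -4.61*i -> [2.44, -2.17, -6.78, -11.39, -16.0]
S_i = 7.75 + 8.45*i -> [7.75, 16.2, 24.65, 33.1, 41.55]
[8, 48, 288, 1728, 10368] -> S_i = 8*6^i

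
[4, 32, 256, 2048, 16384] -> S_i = 4*8^i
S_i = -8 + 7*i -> [-8, -1, 6, 13, 20]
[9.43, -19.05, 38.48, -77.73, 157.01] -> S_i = 9.43*(-2.02)^i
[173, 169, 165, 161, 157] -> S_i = 173 + -4*i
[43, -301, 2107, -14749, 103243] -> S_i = 43*-7^i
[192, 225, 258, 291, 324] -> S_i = 192 + 33*i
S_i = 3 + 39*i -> [3, 42, 81, 120, 159]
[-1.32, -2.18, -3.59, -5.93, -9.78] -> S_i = -1.32*1.65^i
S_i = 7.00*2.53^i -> [7.0, 17.71, 44.81, 113.36, 286.8]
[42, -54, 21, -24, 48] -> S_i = Random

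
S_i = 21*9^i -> [21, 189, 1701, 15309, 137781]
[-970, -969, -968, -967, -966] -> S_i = -970 + 1*i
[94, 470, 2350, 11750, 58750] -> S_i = 94*5^i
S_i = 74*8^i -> [74, 592, 4736, 37888, 303104]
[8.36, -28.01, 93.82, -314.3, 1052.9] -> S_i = 8.36*(-3.35)^i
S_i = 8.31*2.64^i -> [8.31, 21.94, 57.92, 152.9, 403.66]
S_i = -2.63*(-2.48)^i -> [-2.63, 6.52, -16.18, 40.12, -99.49]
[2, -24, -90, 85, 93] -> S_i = Random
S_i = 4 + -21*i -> [4, -17, -38, -59, -80]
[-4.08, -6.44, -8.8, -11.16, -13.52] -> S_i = -4.08 + -2.36*i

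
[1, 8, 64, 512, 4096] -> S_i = 1*8^i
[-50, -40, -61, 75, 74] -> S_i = Random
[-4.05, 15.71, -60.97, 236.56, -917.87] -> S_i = -4.05*(-3.88)^i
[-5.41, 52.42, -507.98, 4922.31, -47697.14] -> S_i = -5.41*(-9.69)^i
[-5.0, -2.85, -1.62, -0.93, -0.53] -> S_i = -5.00*0.57^i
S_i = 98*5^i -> [98, 490, 2450, 12250, 61250]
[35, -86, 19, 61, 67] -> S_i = Random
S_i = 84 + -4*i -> [84, 80, 76, 72, 68]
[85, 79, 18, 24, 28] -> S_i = Random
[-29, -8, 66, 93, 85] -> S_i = Random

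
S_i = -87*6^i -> [-87, -522, -3132, -18792, -112752]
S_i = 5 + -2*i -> [5, 3, 1, -1, -3]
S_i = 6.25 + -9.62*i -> [6.25, -3.37, -12.99, -22.61, -32.23]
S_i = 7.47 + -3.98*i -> [7.47, 3.49, -0.49, -4.47, -8.45]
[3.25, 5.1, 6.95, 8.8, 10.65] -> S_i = 3.25 + 1.85*i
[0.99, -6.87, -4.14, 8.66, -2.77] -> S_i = Random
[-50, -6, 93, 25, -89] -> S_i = Random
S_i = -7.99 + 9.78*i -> [-7.99, 1.79, 11.57, 21.35, 31.13]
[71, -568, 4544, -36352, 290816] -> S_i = 71*-8^i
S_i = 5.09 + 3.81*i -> [5.09, 8.9, 12.71, 16.52, 20.33]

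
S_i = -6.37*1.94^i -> [-6.37, -12.36, -23.97, -46.51, -90.23]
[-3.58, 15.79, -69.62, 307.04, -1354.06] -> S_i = -3.58*(-4.41)^i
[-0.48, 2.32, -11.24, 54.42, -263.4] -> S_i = -0.48*(-4.84)^i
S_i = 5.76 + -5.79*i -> [5.76, -0.03, -5.82, -11.61, -17.4]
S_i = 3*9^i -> [3, 27, 243, 2187, 19683]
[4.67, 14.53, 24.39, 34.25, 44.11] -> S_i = 4.67 + 9.86*i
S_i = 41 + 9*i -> [41, 50, 59, 68, 77]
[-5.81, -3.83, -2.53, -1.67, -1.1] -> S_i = -5.81*0.66^i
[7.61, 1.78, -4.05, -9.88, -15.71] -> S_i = 7.61 + -5.83*i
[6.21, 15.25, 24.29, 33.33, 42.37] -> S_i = 6.21 + 9.04*i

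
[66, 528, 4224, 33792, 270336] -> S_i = 66*8^i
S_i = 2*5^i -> [2, 10, 50, 250, 1250]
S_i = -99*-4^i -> [-99, 396, -1584, 6336, -25344]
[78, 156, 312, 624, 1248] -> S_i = 78*2^i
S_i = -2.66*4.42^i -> [-2.66, -11.76, -51.97, -229.69, -1015.24]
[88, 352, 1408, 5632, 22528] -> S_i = 88*4^i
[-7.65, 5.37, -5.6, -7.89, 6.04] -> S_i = Random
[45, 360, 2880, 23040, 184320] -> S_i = 45*8^i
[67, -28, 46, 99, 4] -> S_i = Random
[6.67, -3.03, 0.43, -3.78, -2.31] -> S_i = Random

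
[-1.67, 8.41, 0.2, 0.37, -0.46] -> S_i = Random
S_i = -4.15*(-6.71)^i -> [-4.15, 27.85, -186.85, 1253.76, -8412.75]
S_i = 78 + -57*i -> [78, 21, -36, -93, -150]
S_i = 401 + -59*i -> [401, 342, 283, 224, 165]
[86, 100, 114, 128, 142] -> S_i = 86 + 14*i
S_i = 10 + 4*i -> [10, 14, 18, 22, 26]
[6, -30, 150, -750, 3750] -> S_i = 6*-5^i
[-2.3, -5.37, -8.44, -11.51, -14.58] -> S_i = -2.30 + -3.07*i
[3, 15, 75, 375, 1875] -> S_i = 3*5^i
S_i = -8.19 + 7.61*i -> [-8.19, -0.58, 7.03, 14.64, 22.25]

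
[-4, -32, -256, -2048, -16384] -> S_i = -4*8^i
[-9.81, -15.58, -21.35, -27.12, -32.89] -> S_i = -9.81 + -5.77*i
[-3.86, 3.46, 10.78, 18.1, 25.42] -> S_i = -3.86 + 7.32*i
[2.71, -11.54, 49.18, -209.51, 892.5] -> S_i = 2.71*(-4.26)^i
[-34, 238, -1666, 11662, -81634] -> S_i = -34*-7^i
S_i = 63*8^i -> [63, 504, 4032, 32256, 258048]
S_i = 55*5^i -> [55, 275, 1375, 6875, 34375]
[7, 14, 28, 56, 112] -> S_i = 7*2^i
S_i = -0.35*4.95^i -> [-0.35, -1.73, -8.58, -42.45, -210.13]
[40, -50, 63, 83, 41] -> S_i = Random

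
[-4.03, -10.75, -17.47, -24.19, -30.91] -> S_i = -4.03 + -6.72*i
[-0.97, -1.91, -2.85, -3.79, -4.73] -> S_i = -0.97 + -0.94*i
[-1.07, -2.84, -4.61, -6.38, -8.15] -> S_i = -1.07 + -1.77*i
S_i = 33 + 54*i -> [33, 87, 141, 195, 249]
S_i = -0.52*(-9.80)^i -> [-0.52, 5.1, -49.94, 489.42, -4796.31]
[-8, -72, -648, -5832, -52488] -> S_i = -8*9^i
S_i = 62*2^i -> [62, 124, 248, 496, 992]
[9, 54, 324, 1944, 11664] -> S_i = 9*6^i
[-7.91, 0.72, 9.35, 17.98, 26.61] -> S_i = -7.91 + 8.63*i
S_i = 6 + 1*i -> [6, 7, 8, 9, 10]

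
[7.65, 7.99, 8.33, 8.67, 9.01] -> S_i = 7.65 + 0.34*i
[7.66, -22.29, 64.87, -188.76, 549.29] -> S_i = 7.66*(-2.91)^i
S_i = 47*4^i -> [47, 188, 752, 3008, 12032]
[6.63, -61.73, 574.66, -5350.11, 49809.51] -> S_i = 6.63*(-9.31)^i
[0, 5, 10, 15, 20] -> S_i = 0 + 5*i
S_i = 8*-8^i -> [8, -64, 512, -4096, 32768]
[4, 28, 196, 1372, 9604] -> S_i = 4*7^i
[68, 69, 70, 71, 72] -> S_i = 68 + 1*i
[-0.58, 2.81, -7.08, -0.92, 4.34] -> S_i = Random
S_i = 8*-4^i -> [8, -32, 128, -512, 2048]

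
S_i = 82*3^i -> [82, 246, 738, 2214, 6642]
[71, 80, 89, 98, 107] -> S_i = 71 + 9*i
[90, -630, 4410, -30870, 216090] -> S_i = 90*-7^i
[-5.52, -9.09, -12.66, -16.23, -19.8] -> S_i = -5.52 + -3.57*i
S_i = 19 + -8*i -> [19, 11, 3, -5, -13]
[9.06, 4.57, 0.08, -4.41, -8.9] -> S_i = 9.06 + -4.49*i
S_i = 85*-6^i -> [85, -510, 3060, -18360, 110160]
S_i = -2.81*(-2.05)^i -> [-2.81, 5.76, -11.81, 24.21, -49.63]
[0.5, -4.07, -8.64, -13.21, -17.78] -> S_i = 0.50 + -4.57*i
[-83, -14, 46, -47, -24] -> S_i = Random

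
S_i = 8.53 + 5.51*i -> [8.53, 14.04, 19.55, 25.06, 30.57]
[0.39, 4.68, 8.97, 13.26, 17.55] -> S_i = 0.39 + 4.29*i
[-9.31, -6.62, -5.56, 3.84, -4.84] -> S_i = Random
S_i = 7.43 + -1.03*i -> [7.43, 6.4, 5.37, 4.34, 3.31]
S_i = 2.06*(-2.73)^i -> [2.06, -5.62, 15.35, -41.91, 114.42]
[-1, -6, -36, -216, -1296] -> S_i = -1*6^i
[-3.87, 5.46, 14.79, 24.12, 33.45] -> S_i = -3.87 + 9.33*i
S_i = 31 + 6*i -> [31, 37, 43, 49, 55]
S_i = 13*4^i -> [13, 52, 208, 832, 3328]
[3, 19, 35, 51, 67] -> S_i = 3 + 16*i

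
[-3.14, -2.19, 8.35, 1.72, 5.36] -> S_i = Random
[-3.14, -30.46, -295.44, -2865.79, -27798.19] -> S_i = -3.14*9.70^i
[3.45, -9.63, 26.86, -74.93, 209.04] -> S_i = 3.45*(-2.79)^i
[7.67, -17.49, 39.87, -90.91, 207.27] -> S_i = 7.67*(-2.28)^i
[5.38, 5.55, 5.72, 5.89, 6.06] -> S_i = 5.38 + 0.17*i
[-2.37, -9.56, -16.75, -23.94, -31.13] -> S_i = -2.37 + -7.19*i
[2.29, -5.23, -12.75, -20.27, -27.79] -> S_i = 2.29 + -7.52*i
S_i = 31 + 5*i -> [31, 36, 41, 46, 51]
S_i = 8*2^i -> [8, 16, 32, 64, 128]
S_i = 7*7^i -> [7, 49, 343, 2401, 16807]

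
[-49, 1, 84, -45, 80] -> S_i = Random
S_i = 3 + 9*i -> [3, 12, 21, 30, 39]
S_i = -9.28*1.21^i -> [-9.28, -11.23, -13.59, -16.44, -19.89]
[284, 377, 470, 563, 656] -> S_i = 284 + 93*i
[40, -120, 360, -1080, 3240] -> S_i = 40*-3^i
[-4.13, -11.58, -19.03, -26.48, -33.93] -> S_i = -4.13 + -7.45*i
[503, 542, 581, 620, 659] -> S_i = 503 + 39*i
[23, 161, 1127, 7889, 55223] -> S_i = 23*7^i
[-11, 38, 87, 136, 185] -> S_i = -11 + 49*i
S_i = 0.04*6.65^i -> [0.04, 0.27, 1.77, 11.76, 78.23]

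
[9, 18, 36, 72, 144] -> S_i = 9*2^i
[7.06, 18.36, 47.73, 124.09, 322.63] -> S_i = 7.06*2.60^i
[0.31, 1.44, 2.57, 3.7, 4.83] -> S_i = 0.31 + 1.13*i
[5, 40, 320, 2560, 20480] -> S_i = 5*8^i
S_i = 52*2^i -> [52, 104, 208, 416, 832]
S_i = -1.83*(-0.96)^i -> [-1.83, 1.76, -1.69, 1.62, -1.55]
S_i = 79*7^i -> [79, 553, 3871, 27097, 189679]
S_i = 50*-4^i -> [50, -200, 800, -3200, 12800]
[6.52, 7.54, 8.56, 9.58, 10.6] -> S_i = 6.52 + 1.02*i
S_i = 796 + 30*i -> [796, 826, 856, 886, 916]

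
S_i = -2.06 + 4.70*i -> [-2.06, 2.64, 7.34, 12.04, 16.74]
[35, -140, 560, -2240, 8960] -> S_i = 35*-4^i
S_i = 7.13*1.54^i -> [7.13, 10.98, 16.91, 26.04, 40.1]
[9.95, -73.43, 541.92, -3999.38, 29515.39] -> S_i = 9.95*(-7.38)^i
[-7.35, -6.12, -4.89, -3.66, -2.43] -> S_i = -7.35 + 1.23*i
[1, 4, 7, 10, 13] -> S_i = 1 + 3*i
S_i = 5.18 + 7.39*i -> [5.18, 12.57, 19.96, 27.35, 34.74]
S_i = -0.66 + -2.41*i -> [-0.66, -3.07, -5.48, -7.89, -10.3]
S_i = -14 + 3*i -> [-14, -11, -8, -5, -2]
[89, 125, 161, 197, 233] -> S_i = 89 + 36*i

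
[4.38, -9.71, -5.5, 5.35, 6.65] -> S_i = Random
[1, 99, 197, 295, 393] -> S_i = 1 + 98*i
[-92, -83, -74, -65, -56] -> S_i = -92 + 9*i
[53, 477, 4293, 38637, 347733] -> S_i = 53*9^i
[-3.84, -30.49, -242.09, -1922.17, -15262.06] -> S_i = -3.84*7.94^i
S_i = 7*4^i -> [7, 28, 112, 448, 1792]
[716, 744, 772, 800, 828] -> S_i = 716 + 28*i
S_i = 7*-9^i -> [7, -63, 567, -5103, 45927]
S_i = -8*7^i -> [-8, -56, -392, -2744, -19208]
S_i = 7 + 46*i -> [7, 53, 99, 145, 191]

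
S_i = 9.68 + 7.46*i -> [9.68, 17.14, 24.6, 32.06, 39.52]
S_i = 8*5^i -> [8, 40, 200, 1000, 5000]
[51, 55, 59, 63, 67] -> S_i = 51 + 4*i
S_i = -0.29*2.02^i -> [-0.29, -0.59, -1.18, -2.39, -4.83]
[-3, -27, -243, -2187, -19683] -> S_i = -3*9^i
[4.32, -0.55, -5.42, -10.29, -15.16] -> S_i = 4.32 + -4.87*i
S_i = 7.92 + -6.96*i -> [7.92, 0.96, -6.0, -12.96, -19.92]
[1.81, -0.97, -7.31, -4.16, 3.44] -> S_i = Random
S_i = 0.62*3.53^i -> [0.62, 2.19, 7.73, 27.27, 96.27]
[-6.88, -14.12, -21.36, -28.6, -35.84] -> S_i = -6.88 + -7.24*i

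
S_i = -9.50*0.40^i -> [-9.5, -3.8, -1.52, -0.61, -0.24]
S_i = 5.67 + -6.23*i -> [5.67, -0.56, -6.79, -13.02, -19.25]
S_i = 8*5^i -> [8, 40, 200, 1000, 5000]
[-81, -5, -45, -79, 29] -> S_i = Random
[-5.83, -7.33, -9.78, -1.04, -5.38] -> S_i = Random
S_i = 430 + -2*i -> [430, 428, 426, 424, 422]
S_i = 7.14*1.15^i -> [7.14, 8.21, 9.44, 10.86, 12.49]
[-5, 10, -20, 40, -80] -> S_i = -5*-2^i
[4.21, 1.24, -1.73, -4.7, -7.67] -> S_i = 4.21 + -2.97*i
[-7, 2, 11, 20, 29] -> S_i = -7 + 9*i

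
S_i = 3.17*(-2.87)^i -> [3.17, -9.1, 26.11, -74.94, 215.07]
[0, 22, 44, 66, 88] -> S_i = 0 + 22*i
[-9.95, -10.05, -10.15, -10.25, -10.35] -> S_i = -9.95*1.01^i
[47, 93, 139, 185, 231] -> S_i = 47 + 46*i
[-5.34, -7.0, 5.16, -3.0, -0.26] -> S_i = Random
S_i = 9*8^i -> [9, 72, 576, 4608, 36864]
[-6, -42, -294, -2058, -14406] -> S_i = -6*7^i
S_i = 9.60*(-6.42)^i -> [9.6, -61.63, 395.68, -2540.25, 16308.4]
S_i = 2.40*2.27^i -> [2.4, 5.45, 12.37, 28.07, 63.73]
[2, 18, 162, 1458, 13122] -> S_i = 2*9^i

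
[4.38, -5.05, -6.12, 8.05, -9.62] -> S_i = Random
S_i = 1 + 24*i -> [1, 25, 49, 73, 97]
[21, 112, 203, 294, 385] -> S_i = 21 + 91*i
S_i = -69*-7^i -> [-69, 483, -3381, 23667, -165669]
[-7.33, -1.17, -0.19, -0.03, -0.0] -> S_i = -7.33*0.16^i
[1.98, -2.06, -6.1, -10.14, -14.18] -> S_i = 1.98 + -4.04*i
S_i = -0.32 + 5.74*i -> [-0.32, 5.42, 11.16, 16.9, 22.64]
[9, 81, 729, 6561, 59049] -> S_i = 9*9^i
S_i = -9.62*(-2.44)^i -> [-9.62, 23.47, -57.27, 139.75, -340.98]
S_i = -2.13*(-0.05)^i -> [-2.13, 0.11, -0.01, 0.0, -0.0]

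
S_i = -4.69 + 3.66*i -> [-4.69, -1.03, 2.63, 6.29, 9.95]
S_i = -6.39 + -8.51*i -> [-6.39, -14.9, -23.41, -31.92, -40.43]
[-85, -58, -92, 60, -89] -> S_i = Random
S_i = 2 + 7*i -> [2, 9, 16, 23, 30]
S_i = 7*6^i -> [7, 42, 252, 1512, 9072]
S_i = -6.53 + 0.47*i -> [-6.53, -6.06, -5.59, -5.12, -4.65]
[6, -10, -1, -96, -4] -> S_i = Random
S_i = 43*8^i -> [43, 344, 2752, 22016, 176128]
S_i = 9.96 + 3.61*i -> [9.96, 13.57, 17.18, 20.79, 24.4]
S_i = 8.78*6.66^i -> [8.78, 58.47, 389.44, 2593.68, 17273.94]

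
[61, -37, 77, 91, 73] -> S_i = Random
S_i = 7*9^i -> [7, 63, 567, 5103, 45927]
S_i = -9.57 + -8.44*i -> [-9.57, -18.01, -26.45, -34.89, -43.33]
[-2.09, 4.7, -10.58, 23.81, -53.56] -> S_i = -2.09*(-2.25)^i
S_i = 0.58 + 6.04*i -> [0.58, 6.62, 12.66, 18.7, 24.74]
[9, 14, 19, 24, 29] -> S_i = 9 + 5*i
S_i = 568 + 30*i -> [568, 598, 628, 658, 688]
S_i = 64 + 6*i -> [64, 70, 76, 82, 88]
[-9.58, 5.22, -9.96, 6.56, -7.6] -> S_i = Random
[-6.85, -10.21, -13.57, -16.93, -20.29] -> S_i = -6.85 + -3.36*i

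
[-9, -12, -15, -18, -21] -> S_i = -9 + -3*i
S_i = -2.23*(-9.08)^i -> [-2.23, 20.25, -183.86, 1669.41, -15158.22]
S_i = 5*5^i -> [5, 25, 125, 625, 3125]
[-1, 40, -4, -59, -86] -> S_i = Random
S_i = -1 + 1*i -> [-1, 0, 1, 2, 3]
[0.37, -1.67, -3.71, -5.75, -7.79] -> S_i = 0.37 + -2.04*i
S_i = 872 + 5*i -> [872, 877, 882, 887, 892]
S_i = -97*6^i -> [-97, -582, -3492, -20952, -125712]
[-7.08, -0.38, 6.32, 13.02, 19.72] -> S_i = -7.08 + 6.70*i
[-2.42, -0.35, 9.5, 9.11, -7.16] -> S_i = Random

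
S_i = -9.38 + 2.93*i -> [-9.38, -6.45, -3.52, -0.59, 2.34]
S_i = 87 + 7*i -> [87, 94, 101, 108, 115]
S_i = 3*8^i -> [3, 24, 192, 1536, 12288]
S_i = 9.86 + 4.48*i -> [9.86, 14.34, 18.82, 23.3, 27.78]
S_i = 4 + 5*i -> [4, 9, 14, 19, 24]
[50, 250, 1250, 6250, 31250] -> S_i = 50*5^i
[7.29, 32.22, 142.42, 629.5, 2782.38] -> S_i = 7.29*4.42^i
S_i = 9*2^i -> [9, 18, 36, 72, 144]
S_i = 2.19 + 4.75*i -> [2.19, 6.94, 11.69, 16.44, 21.19]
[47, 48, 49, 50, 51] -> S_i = 47 + 1*i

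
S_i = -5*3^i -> [-5, -15, -45, -135, -405]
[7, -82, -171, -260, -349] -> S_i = 7 + -89*i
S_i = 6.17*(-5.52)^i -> [6.17, -34.06, 188.0, -1037.77, 5728.51]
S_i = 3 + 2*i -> [3, 5, 7, 9, 11]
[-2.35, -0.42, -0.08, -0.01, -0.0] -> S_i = -2.35*0.18^i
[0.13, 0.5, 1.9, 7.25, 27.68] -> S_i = 0.13*3.82^i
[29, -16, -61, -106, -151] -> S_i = 29 + -45*i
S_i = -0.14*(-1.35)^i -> [-0.14, 0.19, -0.26, 0.34, -0.47]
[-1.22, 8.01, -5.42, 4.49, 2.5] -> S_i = Random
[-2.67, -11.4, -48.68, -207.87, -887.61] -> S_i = -2.67*4.27^i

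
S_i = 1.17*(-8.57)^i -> [1.17, -10.03, 85.93, -736.42, 6311.16]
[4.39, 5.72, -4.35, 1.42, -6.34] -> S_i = Random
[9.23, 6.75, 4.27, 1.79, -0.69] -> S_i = 9.23 + -2.48*i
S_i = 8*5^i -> [8, 40, 200, 1000, 5000]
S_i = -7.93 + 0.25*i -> [-7.93, -7.68, -7.43, -7.18, -6.93]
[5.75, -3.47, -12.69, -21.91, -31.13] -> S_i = 5.75 + -9.22*i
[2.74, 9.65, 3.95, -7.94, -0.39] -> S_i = Random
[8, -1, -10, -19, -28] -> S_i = 8 + -9*i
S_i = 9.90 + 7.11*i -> [9.9, 17.01, 24.12, 31.23, 38.34]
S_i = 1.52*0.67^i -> [1.52, 1.02, 0.68, 0.46, 0.31]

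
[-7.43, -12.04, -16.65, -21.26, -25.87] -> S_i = -7.43 + -4.61*i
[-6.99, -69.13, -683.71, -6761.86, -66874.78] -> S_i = -6.99*9.89^i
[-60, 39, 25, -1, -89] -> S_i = Random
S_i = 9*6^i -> [9, 54, 324, 1944, 11664]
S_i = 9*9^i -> [9, 81, 729, 6561, 59049]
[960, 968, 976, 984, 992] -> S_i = 960 + 8*i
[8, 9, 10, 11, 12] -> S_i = 8 + 1*i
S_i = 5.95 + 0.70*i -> [5.95, 6.65, 7.35, 8.05, 8.75]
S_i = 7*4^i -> [7, 28, 112, 448, 1792]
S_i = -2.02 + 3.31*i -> [-2.02, 1.29, 4.6, 7.91, 11.22]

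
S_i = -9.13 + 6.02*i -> [-9.13, -3.11, 2.91, 8.93, 14.95]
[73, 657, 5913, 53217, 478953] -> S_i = 73*9^i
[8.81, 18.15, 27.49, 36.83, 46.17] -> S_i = 8.81 + 9.34*i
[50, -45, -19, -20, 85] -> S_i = Random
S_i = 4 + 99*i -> [4, 103, 202, 301, 400]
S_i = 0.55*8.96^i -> [0.55, 4.93, 44.15, 395.63, 3544.82]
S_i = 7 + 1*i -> [7, 8, 9, 10, 11]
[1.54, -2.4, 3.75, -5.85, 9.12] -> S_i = 1.54*(-1.56)^i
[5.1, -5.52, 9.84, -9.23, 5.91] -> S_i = Random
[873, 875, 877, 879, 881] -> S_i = 873 + 2*i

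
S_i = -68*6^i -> [-68, -408, -2448, -14688, -88128]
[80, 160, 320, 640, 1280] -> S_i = 80*2^i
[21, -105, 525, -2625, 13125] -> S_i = 21*-5^i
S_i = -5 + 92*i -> [-5, 87, 179, 271, 363]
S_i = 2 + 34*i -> [2, 36, 70, 104, 138]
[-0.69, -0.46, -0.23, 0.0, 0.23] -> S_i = -0.69 + 0.23*i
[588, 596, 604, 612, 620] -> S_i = 588 + 8*i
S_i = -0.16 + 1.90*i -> [-0.16, 1.74, 3.64, 5.54, 7.44]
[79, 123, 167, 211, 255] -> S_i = 79 + 44*i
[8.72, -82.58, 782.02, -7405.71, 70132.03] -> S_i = 8.72*(-9.47)^i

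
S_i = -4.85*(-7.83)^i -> [-4.85, 37.98, -297.35, 2328.24, -18230.09]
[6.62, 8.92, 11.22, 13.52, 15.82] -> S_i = 6.62 + 2.30*i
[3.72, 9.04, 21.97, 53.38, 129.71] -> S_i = 3.72*2.43^i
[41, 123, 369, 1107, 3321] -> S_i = 41*3^i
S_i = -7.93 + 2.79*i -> [-7.93, -5.14, -2.35, 0.44, 3.23]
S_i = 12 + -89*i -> [12, -77, -166, -255, -344]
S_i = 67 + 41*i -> [67, 108, 149, 190, 231]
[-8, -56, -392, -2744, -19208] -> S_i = -8*7^i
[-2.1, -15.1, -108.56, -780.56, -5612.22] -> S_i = -2.10*7.19^i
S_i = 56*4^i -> [56, 224, 896, 3584, 14336]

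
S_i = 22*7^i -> [22, 154, 1078, 7546, 52822]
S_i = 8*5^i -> [8, 40, 200, 1000, 5000]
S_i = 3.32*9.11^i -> [3.32, 30.25, 275.53, 2510.11, 22867.13]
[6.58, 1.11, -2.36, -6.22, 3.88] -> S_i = Random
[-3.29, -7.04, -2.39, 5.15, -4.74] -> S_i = Random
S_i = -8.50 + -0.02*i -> [-8.5, -8.52, -8.54, -8.56, -8.58]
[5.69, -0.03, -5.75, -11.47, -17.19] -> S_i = 5.69 + -5.72*i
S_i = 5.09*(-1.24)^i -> [5.09, -6.31, 7.83, -9.7, 12.03]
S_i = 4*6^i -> [4, 24, 144, 864, 5184]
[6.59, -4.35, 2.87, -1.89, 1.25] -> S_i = 6.59*(-0.66)^i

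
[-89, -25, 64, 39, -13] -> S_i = Random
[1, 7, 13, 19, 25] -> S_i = 1 + 6*i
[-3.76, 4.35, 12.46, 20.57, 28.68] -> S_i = -3.76 + 8.11*i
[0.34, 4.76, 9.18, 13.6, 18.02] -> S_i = 0.34 + 4.42*i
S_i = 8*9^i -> [8, 72, 648, 5832, 52488]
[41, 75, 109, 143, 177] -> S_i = 41 + 34*i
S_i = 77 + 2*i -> [77, 79, 81, 83, 85]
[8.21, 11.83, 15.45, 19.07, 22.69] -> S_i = 8.21 + 3.62*i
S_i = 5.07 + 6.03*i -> [5.07, 11.1, 17.13, 23.16, 29.19]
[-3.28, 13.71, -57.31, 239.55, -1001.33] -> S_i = -3.28*(-4.18)^i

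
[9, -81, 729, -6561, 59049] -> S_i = 9*-9^i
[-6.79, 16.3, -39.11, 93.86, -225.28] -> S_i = -6.79*(-2.40)^i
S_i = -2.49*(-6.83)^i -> [-2.49, 17.01, -116.16, 793.34, -5418.54]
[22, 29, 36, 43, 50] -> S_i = 22 + 7*i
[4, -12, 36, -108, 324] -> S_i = 4*-3^i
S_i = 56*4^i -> [56, 224, 896, 3584, 14336]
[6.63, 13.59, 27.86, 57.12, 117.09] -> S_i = 6.63*2.05^i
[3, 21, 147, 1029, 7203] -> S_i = 3*7^i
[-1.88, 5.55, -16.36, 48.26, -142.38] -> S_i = -1.88*(-2.95)^i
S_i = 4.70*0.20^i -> [4.7, 0.94, 0.19, 0.04, 0.01]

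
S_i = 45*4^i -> [45, 180, 720, 2880, 11520]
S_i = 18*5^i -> [18, 90, 450, 2250, 11250]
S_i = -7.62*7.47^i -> [-7.62, -56.92, -425.2, -3176.27, -23726.7]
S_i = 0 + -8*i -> [0, -8, -16, -24, -32]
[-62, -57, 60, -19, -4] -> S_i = Random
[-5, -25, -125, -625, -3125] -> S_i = -5*5^i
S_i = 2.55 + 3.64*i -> [2.55, 6.19, 9.83, 13.47, 17.11]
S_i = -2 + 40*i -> [-2, 38, 78, 118, 158]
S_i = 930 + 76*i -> [930, 1006, 1082, 1158, 1234]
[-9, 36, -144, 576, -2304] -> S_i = -9*-4^i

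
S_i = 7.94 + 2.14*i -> [7.94, 10.08, 12.22, 14.36, 16.5]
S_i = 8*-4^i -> [8, -32, 128, -512, 2048]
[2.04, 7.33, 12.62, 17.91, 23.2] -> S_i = 2.04 + 5.29*i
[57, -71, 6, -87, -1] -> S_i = Random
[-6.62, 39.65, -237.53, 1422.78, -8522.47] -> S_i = -6.62*(-5.99)^i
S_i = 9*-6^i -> [9, -54, 324, -1944, 11664]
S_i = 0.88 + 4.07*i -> [0.88, 4.95, 9.02, 13.09, 17.16]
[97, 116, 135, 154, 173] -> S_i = 97 + 19*i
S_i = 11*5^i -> [11, 55, 275, 1375, 6875]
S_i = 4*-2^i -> [4, -8, 16, -32, 64]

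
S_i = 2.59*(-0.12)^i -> [2.59, -0.31, 0.04, -0.0, 0.0]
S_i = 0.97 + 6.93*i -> [0.97, 7.9, 14.83, 21.76, 28.69]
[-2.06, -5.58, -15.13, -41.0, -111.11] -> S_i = -2.06*2.71^i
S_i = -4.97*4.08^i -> [-4.97, -20.28, -82.73, -337.55, -1377.2]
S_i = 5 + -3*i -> [5, 2, -1, -4, -7]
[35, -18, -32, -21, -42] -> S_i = Random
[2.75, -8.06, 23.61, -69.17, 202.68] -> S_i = 2.75*(-2.93)^i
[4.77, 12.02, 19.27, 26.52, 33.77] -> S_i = 4.77 + 7.25*i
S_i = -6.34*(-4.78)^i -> [-6.34, 30.31, -144.86, 692.43, -3309.79]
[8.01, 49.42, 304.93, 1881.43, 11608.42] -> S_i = 8.01*6.17^i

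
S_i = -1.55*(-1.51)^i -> [-1.55, 2.34, -3.53, 5.34, -8.06]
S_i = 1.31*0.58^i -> [1.31, 0.76, 0.44, 0.26, 0.15]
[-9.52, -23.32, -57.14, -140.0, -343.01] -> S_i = -9.52*2.45^i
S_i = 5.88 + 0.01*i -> [5.88, 5.89, 5.9, 5.91, 5.92]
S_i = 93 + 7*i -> [93, 100, 107, 114, 121]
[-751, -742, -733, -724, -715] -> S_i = -751 + 9*i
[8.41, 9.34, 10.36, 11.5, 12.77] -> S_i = 8.41*1.11^i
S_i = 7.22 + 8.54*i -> [7.22, 15.76, 24.3, 32.84, 41.38]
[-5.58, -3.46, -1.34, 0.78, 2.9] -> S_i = -5.58 + 2.12*i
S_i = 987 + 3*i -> [987, 990, 993, 996, 999]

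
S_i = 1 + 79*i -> [1, 80, 159, 238, 317]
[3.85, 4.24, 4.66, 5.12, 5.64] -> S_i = 3.85*1.10^i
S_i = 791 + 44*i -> [791, 835, 879, 923, 967]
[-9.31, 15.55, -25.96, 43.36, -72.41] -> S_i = -9.31*(-1.67)^i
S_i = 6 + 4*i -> [6, 10, 14, 18, 22]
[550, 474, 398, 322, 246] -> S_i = 550 + -76*i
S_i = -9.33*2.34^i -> [-9.33, -21.83, -51.09, -119.54, -279.73]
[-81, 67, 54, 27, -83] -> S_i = Random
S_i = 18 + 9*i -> [18, 27, 36, 45, 54]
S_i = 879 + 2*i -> [879, 881, 883, 885, 887]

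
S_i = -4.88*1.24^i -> [-4.88, -6.05, -7.5, -9.3, -11.54]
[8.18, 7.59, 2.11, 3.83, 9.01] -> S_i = Random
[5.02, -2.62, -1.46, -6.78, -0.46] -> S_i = Random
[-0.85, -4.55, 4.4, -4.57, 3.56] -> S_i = Random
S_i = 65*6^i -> [65, 390, 2340, 14040, 84240]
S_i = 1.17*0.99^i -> [1.17, 1.16, 1.15, 1.14, 1.12]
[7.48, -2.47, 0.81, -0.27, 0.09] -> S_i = 7.48*(-0.33)^i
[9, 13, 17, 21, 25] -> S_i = 9 + 4*i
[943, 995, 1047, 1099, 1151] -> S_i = 943 + 52*i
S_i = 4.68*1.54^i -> [4.68, 7.21, 11.1, 17.09, 26.32]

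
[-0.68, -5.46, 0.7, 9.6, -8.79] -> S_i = Random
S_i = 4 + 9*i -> [4, 13, 22, 31, 40]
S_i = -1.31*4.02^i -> [-1.31, -5.27, -21.17, -85.1, -342.12]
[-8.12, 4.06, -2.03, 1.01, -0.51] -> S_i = -8.12*(-0.50)^i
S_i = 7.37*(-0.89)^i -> [7.37, -6.56, 5.84, -5.2, 4.62]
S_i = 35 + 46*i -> [35, 81, 127, 173, 219]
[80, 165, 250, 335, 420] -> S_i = 80 + 85*i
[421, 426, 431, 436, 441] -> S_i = 421 + 5*i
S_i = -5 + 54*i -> [-5, 49, 103, 157, 211]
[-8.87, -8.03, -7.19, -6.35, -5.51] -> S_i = -8.87 + 0.84*i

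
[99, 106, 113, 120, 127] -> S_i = 99 + 7*i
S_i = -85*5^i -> [-85, -425, -2125, -10625, -53125]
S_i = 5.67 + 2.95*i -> [5.67, 8.62, 11.57, 14.52, 17.47]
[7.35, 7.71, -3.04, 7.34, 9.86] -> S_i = Random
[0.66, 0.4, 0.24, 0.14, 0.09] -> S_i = 0.66*0.60^i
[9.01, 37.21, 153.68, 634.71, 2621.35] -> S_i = 9.01*4.13^i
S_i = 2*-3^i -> [2, -6, 18, -54, 162]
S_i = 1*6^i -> [1, 6, 36, 216, 1296]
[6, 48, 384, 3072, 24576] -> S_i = 6*8^i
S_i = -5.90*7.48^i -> [-5.9, -44.13, -330.11, -2469.2, -18469.64]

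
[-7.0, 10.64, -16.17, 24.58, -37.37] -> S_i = -7.00*(-1.52)^i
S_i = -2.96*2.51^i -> [-2.96, -7.43, -18.65, -46.81, -117.49]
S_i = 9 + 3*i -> [9, 12, 15, 18, 21]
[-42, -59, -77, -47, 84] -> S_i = Random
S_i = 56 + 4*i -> [56, 60, 64, 68, 72]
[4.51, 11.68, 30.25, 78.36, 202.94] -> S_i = 4.51*2.59^i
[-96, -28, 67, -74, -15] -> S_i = Random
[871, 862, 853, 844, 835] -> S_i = 871 + -9*i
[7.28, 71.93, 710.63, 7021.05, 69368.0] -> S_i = 7.28*9.88^i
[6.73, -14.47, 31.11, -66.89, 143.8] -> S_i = 6.73*(-2.15)^i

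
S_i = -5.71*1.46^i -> [-5.71, -8.34, -12.17, -17.77, -25.94]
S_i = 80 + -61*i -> [80, 19, -42, -103, -164]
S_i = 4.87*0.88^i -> [4.87, 4.29, 3.77, 3.32, 2.92]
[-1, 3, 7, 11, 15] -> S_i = -1 + 4*i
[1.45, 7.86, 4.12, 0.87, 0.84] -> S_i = Random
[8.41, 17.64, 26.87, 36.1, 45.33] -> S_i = 8.41 + 9.23*i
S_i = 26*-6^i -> [26, -156, 936, -5616, 33696]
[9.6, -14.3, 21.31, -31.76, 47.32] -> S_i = 9.60*(-1.49)^i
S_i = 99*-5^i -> [99, -495, 2475, -12375, 61875]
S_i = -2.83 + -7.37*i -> [-2.83, -10.2, -17.57, -24.94, -32.31]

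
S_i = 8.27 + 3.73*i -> [8.27, 12.0, 15.73, 19.46, 23.19]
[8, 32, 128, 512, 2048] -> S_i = 8*4^i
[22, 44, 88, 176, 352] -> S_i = 22*2^i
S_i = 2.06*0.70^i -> [2.06, 1.44, 1.01, 0.71, 0.49]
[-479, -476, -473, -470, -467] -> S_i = -479 + 3*i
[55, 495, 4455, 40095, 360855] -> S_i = 55*9^i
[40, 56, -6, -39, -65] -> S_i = Random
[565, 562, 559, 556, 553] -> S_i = 565 + -3*i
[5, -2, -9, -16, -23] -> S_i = 5 + -7*i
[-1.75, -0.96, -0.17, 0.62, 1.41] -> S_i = -1.75 + 0.79*i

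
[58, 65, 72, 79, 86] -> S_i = 58 + 7*i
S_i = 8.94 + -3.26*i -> [8.94, 5.68, 2.42, -0.84, -4.1]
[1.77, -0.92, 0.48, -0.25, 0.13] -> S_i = 1.77*(-0.52)^i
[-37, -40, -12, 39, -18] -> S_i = Random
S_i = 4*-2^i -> [4, -8, 16, -32, 64]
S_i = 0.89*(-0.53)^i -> [0.89, -0.47, 0.25, -0.13, 0.07]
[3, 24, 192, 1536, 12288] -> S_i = 3*8^i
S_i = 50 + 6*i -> [50, 56, 62, 68, 74]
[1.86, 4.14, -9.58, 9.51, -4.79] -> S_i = Random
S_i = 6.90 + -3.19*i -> [6.9, 3.71, 0.52, -2.67, -5.86]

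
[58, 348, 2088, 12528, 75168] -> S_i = 58*6^i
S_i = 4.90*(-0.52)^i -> [4.9, -2.55, 1.32, -0.69, 0.36]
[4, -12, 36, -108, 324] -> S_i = 4*-3^i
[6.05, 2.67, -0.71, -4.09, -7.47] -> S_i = 6.05 + -3.38*i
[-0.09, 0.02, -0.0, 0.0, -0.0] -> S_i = -0.09*(-0.17)^i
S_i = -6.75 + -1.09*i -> [-6.75, -7.84, -8.93, -10.02, -11.11]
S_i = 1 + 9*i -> [1, 10, 19, 28, 37]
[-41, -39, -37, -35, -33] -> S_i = -41 + 2*i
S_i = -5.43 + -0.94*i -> [-5.43, -6.37, -7.31, -8.25, -9.19]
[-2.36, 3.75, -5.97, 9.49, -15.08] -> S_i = -2.36*(-1.59)^i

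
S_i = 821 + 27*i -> [821, 848, 875, 902, 929]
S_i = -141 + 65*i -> [-141, -76, -11, 54, 119]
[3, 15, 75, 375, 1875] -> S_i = 3*5^i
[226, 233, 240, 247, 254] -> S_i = 226 + 7*i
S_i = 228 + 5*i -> [228, 233, 238, 243, 248]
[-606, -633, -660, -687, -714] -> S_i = -606 + -27*i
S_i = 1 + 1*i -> [1, 2, 3, 4, 5]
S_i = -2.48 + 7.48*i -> [-2.48, 5.0, 12.48, 19.96, 27.44]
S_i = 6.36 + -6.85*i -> [6.36, -0.49, -7.34, -14.19, -21.04]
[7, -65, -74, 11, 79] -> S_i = Random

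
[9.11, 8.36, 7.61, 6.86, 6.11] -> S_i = 9.11 + -0.75*i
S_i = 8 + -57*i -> [8, -49, -106, -163, -220]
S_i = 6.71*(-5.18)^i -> [6.71, -34.76, 180.05, -932.64, 4831.05]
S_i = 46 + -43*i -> [46, 3, -40, -83, -126]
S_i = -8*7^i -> [-8, -56, -392, -2744, -19208]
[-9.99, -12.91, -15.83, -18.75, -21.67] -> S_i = -9.99 + -2.92*i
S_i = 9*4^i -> [9, 36, 144, 576, 2304]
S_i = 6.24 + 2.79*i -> [6.24, 9.03, 11.82, 14.61, 17.4]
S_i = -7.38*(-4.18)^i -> [-7.38, 30.85, -128.95, 539.0, -2253.0]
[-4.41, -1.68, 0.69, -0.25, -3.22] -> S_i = Random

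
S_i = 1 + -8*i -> [1, -7, -15, -23, -31]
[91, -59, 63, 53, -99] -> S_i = Random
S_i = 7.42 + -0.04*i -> [7.42, 7.38, 7.34, 7.3, 7.26]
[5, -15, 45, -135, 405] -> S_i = 5*-3^i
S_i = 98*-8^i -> [98, -784, 6272, -50176, 401408]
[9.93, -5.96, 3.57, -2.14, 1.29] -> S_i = 9.93*(-0.60)^i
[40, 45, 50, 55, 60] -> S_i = 40 + 5*i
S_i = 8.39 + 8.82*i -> [8.39, 17.21, 26.03, 34.85, 43.67]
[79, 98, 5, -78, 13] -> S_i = Random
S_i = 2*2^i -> [2, 4, 8, 16, 32]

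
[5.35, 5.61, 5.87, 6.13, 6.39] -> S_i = 5.35 + 0.26*i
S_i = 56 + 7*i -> [56, 63, 70, 77, 84]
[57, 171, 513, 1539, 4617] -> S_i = 57*3^i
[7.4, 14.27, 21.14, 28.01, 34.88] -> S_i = 7.40 + 6.87*i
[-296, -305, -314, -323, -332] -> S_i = -296 + -9*i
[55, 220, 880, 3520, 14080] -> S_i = 55*4^i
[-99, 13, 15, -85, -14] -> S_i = Random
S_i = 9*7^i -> [9, 63, 441, 3087, 21609]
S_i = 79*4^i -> [79, 316, 1264, 5056, 20224]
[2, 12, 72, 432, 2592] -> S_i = 2*6^i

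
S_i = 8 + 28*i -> [8, 36, 64, 92, 120]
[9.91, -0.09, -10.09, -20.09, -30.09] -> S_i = 9.91 + -10.00*i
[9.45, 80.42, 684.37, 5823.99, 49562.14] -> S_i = 9.45*8.51^i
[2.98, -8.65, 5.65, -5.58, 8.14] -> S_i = Random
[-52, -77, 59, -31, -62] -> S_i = Random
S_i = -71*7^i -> [-71, -497, -3479, -24353, -170471]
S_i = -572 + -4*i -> [-572, -576, -580, -584, -588]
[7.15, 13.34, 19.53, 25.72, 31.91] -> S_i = 7.15 + 6.19*i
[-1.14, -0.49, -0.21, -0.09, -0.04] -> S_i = -1.14*0.43^i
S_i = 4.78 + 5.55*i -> [4.78, 10.33, 15.88, 21.43, 26.98]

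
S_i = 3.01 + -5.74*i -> [3.01, -2.73, -8.47, -14.21, -19.95]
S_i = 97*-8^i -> [97, -776, 6208, -49664, 397312]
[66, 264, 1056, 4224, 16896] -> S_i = 66*4^i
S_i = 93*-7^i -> [93, -651, 4557, -31899, 223293]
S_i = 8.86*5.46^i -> [8.86, 48.38, 264.13, 1442.15, 7874.16]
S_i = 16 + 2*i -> [16, 18, 20, 22, 24]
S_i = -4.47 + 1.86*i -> [-4.47, -2.61, -0.75, 1.11, 2.97]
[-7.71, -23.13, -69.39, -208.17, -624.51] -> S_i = -7.71*3.00^i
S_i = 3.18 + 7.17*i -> [3.18, 10.35, 17.52, 24.69, 31.86]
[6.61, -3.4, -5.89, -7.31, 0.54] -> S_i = Random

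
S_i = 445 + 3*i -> [445, 448, 451, 454, 457]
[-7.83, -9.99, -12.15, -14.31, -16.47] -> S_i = -7.83 + -2.16*i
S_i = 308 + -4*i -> [308, 304, 300, 296, 292]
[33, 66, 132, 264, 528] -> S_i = 33*2^i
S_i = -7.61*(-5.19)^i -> [-7.61, 39.5, -204.98, 1063.87, -5521.46]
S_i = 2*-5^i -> [2, -10, 50, -250, 1250]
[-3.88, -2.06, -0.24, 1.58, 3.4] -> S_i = -3.88 + 1.82*i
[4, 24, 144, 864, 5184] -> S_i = 4*6^i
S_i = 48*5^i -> [48, 240, 1200, 6000, 30000]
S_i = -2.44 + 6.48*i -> [-2.44, 4.04, 10.52, 17.0, 23.48]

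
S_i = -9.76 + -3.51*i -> [-9.76, -13.27, -16.78, -20.29, -23.8]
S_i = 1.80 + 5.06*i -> [1.8, 6.86, 11.92, 16.98, 22.04]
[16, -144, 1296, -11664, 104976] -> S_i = 16*-9^i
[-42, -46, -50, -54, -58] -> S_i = -42 + -4*i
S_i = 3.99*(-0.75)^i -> [3.99, -2.99, 2.24, -1.68, 1.26]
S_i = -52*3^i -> [-52, -156, -468, -1404, -4212]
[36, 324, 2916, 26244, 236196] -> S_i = 36*9^i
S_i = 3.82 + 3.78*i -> [3.82, 7.6, 11.38, 15.16, 18.94]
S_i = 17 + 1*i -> [17, 18, 19, 20, 21]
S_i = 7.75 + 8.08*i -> [7.75, 15.83, 23.91, 31.99, 40.07]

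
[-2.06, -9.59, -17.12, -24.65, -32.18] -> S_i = -2.06 + -7.53*i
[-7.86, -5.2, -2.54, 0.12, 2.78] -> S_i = -7.86 + 2.66*i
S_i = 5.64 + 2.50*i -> [5.64, 8.14, 10.64, 13.14, 15.64]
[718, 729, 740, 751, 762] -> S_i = 718 + 11*i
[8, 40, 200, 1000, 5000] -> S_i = 8*5^i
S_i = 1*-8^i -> [1, -8, 64, -512, 4096]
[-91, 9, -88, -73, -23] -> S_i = Random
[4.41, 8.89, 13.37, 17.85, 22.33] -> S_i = 4.41 + 4.48*i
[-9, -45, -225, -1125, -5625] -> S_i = -9*5^i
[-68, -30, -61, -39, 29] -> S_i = Random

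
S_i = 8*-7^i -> [8, -56, 392, -2744, 19208]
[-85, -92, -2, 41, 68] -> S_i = Random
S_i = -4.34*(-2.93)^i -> [-4.34, 12.72, -37.26, 109.17, -319.86]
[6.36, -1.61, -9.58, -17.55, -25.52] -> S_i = 6.36 + -7.97*i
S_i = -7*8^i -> [-7, -56, -448, -3584, -28672]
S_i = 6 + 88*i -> [6, 94, 182, 270, 358]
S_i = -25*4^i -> [-25, -100, -400, -1600, -6400]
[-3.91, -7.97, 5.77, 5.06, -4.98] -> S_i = Random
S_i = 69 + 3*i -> [69, 72, 75, 78, 81]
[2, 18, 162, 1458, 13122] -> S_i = 2*9^i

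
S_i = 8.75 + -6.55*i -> [8.75, 2.2, -4.35, -10.9, -17.45]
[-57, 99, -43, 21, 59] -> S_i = Random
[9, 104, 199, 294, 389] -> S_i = 9 + 95*i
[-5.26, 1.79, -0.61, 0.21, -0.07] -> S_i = -5.26*(-0.34)^i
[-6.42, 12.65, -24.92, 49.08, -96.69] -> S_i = -6.42*(-1.97)^i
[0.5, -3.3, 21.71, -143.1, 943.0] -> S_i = 0.50*(-6.59)^i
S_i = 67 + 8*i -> [67, 75, 83, 91, 99]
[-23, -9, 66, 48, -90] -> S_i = Random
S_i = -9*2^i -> [-9, -18, -36, -72, -144]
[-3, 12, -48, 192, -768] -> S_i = -3*-4^i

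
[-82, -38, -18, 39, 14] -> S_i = Random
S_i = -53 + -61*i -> [-53, -114, -175, -236, -297]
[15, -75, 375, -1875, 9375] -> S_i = 15*-5^i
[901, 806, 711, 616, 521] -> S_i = 901 + -95*i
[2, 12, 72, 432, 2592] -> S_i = 2*6^i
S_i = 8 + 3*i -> [8, 11, 14, 17, 20]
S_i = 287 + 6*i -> [287, 293, 299, 305, 311]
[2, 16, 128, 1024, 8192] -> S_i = 2*8^i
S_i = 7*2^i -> [7, 14, 28, 56, 112]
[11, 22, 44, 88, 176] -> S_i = 11*2^i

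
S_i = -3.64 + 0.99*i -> [-3.64, -2.65, -1.66, -0.67, 0.32]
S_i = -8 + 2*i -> [-8, -6, -4, -2, 0]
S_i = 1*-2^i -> [1, -2, 4, -8, 16]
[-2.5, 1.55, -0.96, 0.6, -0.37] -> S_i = -2.50*(-0.62)^i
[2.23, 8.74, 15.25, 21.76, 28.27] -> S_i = 2.23 + 6.51*i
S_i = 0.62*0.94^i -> [0.62, 0.58, 0.55, 0.51, 0.48]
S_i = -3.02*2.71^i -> [-3.02, -8.18, -22.18, -60.11, -162.89]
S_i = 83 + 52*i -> [83, 135, 187, 239, 291]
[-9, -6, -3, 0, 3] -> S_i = -9 + 3*i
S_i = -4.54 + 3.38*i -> [-4.54, -1.16, 2.22, 5.6, 8.98]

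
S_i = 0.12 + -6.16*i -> [0.12, -6.04, -12.2, -18.36, -24.52]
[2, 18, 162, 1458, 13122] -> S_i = 2*9^i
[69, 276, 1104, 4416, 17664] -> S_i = 69*4^i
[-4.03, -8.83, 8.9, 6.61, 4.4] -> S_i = Random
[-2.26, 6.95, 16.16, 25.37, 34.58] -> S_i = -2.26 + 9.21*i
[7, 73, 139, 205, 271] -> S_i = 7 + 66*i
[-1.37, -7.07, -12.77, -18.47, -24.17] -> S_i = -1.37 + -5.70*i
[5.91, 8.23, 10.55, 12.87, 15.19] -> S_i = 5.91 + 2.32*i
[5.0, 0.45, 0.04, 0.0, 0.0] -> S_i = 5.00*0.09^i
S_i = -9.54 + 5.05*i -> [-9.54, -4.49, 0.56, 5.61, 10.66]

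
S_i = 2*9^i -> [2, 18, 162, 1458, 13122]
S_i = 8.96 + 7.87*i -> [8.96, 16.83, 24.7, 32.57, 40.44]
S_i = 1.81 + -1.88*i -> [1.81, -0.07, -1.95, -3.83, -5.71]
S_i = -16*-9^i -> [-16, 144, -1296, 11664, -104976]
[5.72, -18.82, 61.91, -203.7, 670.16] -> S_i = 5.72*(-3.29)^i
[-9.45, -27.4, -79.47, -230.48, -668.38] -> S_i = -9.45*2.90^i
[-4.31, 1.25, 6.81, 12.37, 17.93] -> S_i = -4.31 + 5.56*i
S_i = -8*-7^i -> [-8, 56, -392, 2744, -19208]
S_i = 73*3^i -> [73, 219, 657, 1971, 5913]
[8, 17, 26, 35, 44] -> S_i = 8 + 9*i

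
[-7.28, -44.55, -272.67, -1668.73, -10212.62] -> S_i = -7.28*6.12^i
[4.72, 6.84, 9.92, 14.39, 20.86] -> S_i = 4.72*1.45^i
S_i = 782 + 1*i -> [782, 783, 784, 785, 786]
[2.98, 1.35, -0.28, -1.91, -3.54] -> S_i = 2.98 + -1.63*i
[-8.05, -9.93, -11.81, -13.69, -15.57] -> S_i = -8.05 + -1.88*i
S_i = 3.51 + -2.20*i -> [3.51, 1.31, -0.89, -3.09, -5.29]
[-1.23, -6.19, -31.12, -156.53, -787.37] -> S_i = -1.23*5.03^i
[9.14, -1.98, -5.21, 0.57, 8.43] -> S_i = Random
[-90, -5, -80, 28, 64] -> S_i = Random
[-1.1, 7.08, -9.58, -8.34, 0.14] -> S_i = Random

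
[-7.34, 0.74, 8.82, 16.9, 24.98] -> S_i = -7.34 + 8.08*i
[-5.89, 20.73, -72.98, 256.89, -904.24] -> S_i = -5.89*(-3.52)^i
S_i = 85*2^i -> [85, 170, 340, 680, 1360]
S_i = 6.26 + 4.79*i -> [6.26, 11.05, 15.84, 20.63, 25.42]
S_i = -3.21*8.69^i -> [-3.21, -27.89, -242.41, -2106.51, -18305.61]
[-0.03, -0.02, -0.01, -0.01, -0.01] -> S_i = -0.03*0.70^i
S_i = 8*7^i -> [8, 56, 392, 2744, 19208]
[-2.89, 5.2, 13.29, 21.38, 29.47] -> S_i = -2.89 + 8.09*i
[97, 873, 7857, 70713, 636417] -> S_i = 97*9^i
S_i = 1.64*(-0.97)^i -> [1.64, -1.59, 1.54, -1.5, 1.45]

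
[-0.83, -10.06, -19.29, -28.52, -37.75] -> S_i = -0.83 + -9.23*i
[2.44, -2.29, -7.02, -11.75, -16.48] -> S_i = 2.44 + -4.73*i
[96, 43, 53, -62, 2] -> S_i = Random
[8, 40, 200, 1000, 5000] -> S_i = 8*5^i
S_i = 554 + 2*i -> [554, 556, 558, 560, 562]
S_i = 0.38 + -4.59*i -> [0.38, -4.21, -8.8, -13.39, -17.98]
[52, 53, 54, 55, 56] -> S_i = 52 + 1*i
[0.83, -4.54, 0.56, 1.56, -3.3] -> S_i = Random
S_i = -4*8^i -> [-4, -32, -256, -2048, -16384]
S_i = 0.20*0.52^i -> [0.2, 0.1, 0.05, 0.03, 0.01]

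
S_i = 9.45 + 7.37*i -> [9.45, 16.82, 24.19, 31.56, 38.93]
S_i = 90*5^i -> [90, 450, 2250, 11250, 56250]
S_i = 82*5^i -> [82, 410, 2050, 10250, 51250]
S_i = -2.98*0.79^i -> [-2.98, -2.35, -1.86, -1.47, -1.16]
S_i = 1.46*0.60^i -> [1.46, 0.88, 0.53, 0.32, 0.19]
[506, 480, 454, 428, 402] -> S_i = 506 + -26*i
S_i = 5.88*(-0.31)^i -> [5.88, -1.82, 0.57, -0.18, 0.05]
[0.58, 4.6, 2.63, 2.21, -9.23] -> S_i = Random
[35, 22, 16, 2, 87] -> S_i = Random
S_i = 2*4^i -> [2, 8, 32, 128, 512]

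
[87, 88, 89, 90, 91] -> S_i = 87 + 1*i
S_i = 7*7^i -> [7, 49, 343, 2401, 16807]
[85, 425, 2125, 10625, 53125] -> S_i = 85*5^i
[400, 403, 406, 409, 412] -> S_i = 400 + 3*i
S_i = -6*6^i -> [-6, -36, -216, -1296, -7776]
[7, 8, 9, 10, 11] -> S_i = 7 + 1*i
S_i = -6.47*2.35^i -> [-6.47, -15.2, -35.73, -83.97, -197.32]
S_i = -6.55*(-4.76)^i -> [-6.55, 31.18, -148.41, 706.42, -3362.55]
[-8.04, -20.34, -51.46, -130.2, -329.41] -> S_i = -8.04*2.53^i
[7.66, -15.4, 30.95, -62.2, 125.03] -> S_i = 7.66*(-2.01)^i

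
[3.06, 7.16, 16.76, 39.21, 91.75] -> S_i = 3.06*2.34^i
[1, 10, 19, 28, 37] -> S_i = 1 + 9*i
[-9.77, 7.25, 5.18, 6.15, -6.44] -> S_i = Random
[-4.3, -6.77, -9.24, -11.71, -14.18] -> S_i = -4.30 + -2.47*i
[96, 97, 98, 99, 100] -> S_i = 96 + 1*i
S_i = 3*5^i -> [3, 15, 75, 375, 1875]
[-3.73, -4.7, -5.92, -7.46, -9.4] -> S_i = -3.73*1.26^i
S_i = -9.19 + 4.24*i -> [-9.19, -4.95, -0.71, 3.53, 7.77]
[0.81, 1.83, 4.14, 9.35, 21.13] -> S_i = 0.81*2.26^i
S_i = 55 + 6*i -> [55, 61, 67, 73, 79]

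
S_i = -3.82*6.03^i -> [-3.82, -23.03, -138.9, -837.56, -5050.48]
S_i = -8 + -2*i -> [-8, -10, -12, -14, -16]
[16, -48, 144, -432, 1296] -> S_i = 16*-3^i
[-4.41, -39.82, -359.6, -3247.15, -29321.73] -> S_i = -4.41*9.03^i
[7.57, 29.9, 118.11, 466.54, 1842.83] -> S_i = 7.57*3.95^i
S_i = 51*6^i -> [51, 306, 1836, 11016, 66096]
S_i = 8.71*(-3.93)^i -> [8.71, -34.23, 134.53, -528.68, 2077.73]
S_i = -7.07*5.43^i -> [-7.07, -38.39, -208.46, -1131.93, -6146.37]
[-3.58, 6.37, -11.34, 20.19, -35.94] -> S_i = -3.58*(-1.78)^i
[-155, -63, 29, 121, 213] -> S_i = -155 + 92*i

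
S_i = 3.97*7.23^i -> [3.97, 28.7, 207.52, 1500.39, 10847.85]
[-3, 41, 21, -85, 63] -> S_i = Random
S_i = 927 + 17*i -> [927, 944, 961, 978, 995]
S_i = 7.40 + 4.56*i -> [7.4, 11.96, 16.52, 21.08, 25.64]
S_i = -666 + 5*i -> [-666, -661, -656, -651, -646]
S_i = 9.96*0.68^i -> [9.96, 6.77, 4.61, 3.13, 2.13]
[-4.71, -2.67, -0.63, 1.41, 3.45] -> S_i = -4.71 + 2.04*i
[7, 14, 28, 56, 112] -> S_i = 7*2^i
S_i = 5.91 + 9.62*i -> [5.91, 15.53, 25.15, 34.77, 44.39]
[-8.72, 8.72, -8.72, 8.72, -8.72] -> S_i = -8.72*(-1.00)^i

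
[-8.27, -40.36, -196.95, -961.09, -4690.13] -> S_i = -8.27*4.88^i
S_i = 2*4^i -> [2, 8, 32, 128, 512]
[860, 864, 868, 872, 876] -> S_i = 860 + 4*i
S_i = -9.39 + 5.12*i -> [-9.39, -4.27, 0.85, 5.97, 11.09]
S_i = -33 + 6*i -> [-33, -27, -21, -15, -9]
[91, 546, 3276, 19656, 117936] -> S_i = 91*6^i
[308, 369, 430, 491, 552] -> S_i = 308 + 61*i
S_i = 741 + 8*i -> [741, 749, 757, 765, 773]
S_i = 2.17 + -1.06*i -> [2.17, 1.11, 0.05, -1.01, -2.07]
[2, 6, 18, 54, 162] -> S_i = 2*3^i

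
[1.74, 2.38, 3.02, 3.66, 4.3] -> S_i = 1.74 + 0.64*i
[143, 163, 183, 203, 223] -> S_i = 143 + 20*i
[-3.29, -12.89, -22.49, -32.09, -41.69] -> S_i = -3.29 + -9.60*i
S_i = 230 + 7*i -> [230, 237, 244, 251, 258]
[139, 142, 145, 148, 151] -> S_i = 139 + 3*i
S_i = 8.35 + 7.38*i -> [8.35, 15.73, 23.11, 30.49, 37.87]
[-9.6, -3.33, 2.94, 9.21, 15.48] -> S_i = -9.60 + 6.27*i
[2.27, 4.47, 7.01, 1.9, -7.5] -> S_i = Random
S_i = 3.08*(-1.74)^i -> [3.08, -5.36, 9.33, -16.23, 28.23]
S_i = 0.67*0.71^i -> [0.67, 0.48, 0.34, 0.24, 0.17]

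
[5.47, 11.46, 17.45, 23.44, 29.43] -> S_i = 5.47 + 5.99*i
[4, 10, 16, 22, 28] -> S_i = 4 + 6*i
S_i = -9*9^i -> [-9, -81, -729, -6561, -59049]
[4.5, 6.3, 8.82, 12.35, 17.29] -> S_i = 4.50*1.40^i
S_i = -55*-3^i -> [-55, 165, -495, 1485, -4455]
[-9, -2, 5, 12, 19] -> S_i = -9 + 7*i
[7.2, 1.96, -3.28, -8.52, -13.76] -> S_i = 7.20 + -5.24*i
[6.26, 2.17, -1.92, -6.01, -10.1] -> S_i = 6.26 + -4.09*i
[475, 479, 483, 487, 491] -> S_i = 475 + 4*i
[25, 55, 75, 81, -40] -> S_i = Random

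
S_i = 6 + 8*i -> [6, 14, 22, 30, 38]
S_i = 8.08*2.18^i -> [8.08, 17.61, 38.4, 83.71, 182.49]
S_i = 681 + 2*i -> [681, 683, 685, 687, 689]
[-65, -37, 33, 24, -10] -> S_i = Random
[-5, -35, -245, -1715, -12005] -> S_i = -5*7^i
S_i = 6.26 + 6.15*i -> [6.26, 12.41, 18.56, 24.71, 30.86]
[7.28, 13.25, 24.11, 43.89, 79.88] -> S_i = 7.28*1.82^i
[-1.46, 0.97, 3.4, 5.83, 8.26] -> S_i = -1.46 + 2.43*i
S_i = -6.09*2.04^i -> [-6.09, -12.42, -25.34, -51.7, -105.47]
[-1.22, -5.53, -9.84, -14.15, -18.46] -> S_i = -1.22 + -4.31*i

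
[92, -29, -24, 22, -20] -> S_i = Random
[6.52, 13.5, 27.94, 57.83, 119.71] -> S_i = 6.52*2.07^i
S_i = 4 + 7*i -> [4, 11, 18, 25, 32]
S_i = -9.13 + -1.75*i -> [-9.13, -10.88, -12.63, -14.38, -16.13]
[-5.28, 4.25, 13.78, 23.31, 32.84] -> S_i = -5.28 + 9.53*i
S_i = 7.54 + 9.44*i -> [7.54, 16.98, 26.42, 35.86, 45.3]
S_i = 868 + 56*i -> [868, 924, 980, 1036, 1092]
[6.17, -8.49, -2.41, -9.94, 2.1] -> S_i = Random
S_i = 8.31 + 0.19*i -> [8.31, 8.5, 8.69, 8.88, 9.07]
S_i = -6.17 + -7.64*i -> [-6.17, -13.81, -21.45, -29.09, -36.73]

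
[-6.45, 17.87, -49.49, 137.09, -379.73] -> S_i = -6.45*(-2.77)^i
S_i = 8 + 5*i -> [8, 13, 18, 23, 28]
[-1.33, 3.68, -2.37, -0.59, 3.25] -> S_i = Random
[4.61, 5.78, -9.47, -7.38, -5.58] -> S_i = Random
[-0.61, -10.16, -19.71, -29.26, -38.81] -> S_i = -0.61 + -9.55*i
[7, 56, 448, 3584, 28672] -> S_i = 7*8^i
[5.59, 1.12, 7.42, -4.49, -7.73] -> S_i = Random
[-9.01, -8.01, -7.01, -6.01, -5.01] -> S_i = -9.01 + 1.00*i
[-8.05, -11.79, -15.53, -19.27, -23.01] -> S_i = -8.05 + -3.74*i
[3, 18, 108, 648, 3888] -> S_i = 3*6^i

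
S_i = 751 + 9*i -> [751, 760, 769, 778, 787]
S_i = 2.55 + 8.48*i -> [2.55, 11.03, 19.51, 27.99, 36.47]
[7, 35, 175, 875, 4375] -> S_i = 7*5^i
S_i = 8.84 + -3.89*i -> [8.84, 4.95, 1.06, -2.83, -6.72]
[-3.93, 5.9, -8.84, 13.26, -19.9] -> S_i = -3.93*(-1.50)^i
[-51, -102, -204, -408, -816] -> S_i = -51*2^i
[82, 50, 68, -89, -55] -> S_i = Random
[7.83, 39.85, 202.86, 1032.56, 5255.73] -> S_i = 7.83*5.09^i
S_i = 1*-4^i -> [1, -4, 16, -64, 256]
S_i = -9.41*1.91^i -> [-9.41, -17.97, -34.33, -65.57, -125.23]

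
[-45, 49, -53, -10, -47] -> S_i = Random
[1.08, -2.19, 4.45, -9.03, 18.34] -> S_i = 1.08*(-2.03)^i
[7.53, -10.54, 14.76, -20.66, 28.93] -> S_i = 7.53*(-1.40)^i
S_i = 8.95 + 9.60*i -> [8.95, 18.55, 28.15, 37.75, 47.35]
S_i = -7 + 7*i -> [-7, 0, 7, 14, 21]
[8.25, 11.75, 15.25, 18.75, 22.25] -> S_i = 8.25 + 3.50*i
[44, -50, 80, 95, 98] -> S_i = Random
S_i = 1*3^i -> [1, 3, 9, 27, 81]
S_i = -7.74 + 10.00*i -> [-7.74, 2.26, 12.26, 22.26, 32.26]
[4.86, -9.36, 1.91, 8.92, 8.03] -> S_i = Random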